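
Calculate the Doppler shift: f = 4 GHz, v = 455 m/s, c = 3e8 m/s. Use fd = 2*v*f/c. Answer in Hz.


fd = 2 * 455 * 4000000000.0 / 3e8 = 12133.3 Hz

12133.3 Hz


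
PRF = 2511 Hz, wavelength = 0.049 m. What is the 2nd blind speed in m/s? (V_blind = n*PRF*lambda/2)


V_blind = 2 * 2511 * 0.049 / 2 = 123.0 m/s

123.0 m/s


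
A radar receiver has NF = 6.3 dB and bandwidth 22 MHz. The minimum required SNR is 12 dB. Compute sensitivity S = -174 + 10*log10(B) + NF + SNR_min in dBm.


10*log10(22000000.0) = 73.42
S = -174 + 73.42 + 6.3 + 12 = -82.3 dBm

-82.3 dBm


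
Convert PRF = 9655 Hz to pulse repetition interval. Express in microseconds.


PRI = 1/9655 = 0.0001035733 s = 103.6 us

103.6 us


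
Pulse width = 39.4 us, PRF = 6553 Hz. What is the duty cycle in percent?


DC = 39.4e-6 * 6553 * 100 = 25.82%

25.82%


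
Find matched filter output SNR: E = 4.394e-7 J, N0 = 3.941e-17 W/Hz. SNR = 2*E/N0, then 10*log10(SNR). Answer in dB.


SNR_lin = 2 * 4.394e-7 / 3.941e-17 = 2.23e10
SNR_dB = 10*log10(2.23e10) = 103.5 dB

103.5 dB


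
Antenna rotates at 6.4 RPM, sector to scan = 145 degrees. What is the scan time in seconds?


t = 145 / (6.4 * 360) * 60 = 3.78 s

3.78 s


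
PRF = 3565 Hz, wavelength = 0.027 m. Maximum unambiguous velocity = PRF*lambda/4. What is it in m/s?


V_ua = 3565 * 0.027 / 4 = 24.1 m/s

24.1 m/s


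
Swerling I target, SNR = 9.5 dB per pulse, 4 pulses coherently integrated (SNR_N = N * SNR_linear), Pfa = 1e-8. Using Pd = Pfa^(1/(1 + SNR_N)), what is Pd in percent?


SNR_lin = 10^(9.5/10) = 8.91251
SNR_N = 4 * 8.91251 = 35.65004
1/(1 + SNR_N) = 1/36.65004 = 0.0272851
Pd = (1e-8)^0.0272851 = 0.60495
Pd = 60.5%

60.5%


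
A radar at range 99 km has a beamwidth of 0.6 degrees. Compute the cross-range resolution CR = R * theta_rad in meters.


BW_rad = 0.010471976
CR = 99000 * 0.010471976 = 1036.7 m

1036.7 m


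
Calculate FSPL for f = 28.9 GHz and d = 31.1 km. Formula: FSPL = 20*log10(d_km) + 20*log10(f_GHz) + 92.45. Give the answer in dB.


20*log10(31.1) = 29.86
20*log10(28.9) = 29.22
FSPL = 151.5 dB

151.5 dB


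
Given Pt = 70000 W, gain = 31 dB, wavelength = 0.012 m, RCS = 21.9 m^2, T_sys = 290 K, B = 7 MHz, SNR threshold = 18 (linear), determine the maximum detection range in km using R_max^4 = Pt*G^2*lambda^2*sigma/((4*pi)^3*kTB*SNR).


G_lin = 10^(31/10) = 1258.925412
R^4 = 70000 * 1258.925412^2 * 0.012^2 * 21.9 / ((4*pi)^3 * 1.38e-23 * 290 * 7000000.0 * 18)
R^4 = 3.49645e17 m^4
R_max = (3.49645e17)^(1/4) = 24316.8 m = 24.3 km

24.3 km


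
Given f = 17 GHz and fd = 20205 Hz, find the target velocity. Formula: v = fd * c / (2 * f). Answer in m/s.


v = 20205 * 3e8 / (2 * 17000000000.0) = 178.3 m/s

178.3 m/s


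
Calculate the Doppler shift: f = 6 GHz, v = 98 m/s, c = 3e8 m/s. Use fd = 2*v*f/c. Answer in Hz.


fd = 2 * 98 * 6000000000.0 / 3e8 = 3920.0 Hz

3920.0 Hz


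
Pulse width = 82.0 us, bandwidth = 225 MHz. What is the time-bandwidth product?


TBP = 82.0 * 225 = 18450.0

18450.0


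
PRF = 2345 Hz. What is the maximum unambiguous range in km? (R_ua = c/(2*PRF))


R_ua = 3e8 / (2 * 2345) = 63965.9 m = 64.0 km

64.0 km


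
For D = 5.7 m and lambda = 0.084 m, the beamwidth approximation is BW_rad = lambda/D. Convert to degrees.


BW_rad = 0.084 / 5.7 = 0.014737
BW_deg = 0.84 degrees

0.84 degrees


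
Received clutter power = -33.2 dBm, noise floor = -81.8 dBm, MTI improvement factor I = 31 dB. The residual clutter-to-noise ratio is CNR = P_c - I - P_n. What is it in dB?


CNR = -33.2 - 31 - (-81.8) = 17.6 dB

17.6 dB


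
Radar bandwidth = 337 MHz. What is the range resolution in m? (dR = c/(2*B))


dR = 3e8 / (2 * 337000000.0) = 0.45 m

0.45 m


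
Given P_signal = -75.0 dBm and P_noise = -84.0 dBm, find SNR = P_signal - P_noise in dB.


SNR = -75.0 - (-84.0) = 9.0 dB

9.0 dB


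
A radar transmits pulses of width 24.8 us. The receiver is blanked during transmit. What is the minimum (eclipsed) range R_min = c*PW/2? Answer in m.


R_min = 3e8 * 24.8e-6 / 2 = 3720.0 m

3720.0 m


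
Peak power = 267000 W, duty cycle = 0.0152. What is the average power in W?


P_avg = 267000 * 0.0152 = 4058.4 W

4058.4 W


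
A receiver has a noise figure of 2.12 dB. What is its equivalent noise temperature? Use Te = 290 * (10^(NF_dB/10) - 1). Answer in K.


NF_lin = 10^(2.12/10) = 1.629296
Te = 290 * (1.629296 - 1) = 182.5 K

182.5 K


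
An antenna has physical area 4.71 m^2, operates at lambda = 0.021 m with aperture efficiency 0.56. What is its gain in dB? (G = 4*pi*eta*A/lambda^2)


G_linear = 4*pi*0.56*4.71/0.021^2 = 75158.86
G_dB = 10*log10(75158.86) = 48.8 dB

48.8 dB


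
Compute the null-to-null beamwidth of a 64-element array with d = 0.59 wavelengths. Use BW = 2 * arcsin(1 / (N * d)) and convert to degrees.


1/(N*d) = 1/(64*0.59) = 0.026483
BW = 2*arcsin(0.026483) = 3.0 degrees

3.0 degrees


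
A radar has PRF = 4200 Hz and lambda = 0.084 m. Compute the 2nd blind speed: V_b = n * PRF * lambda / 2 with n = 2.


V_blind = 2 * 4200 * 0.084 / 2 = 352.8 m/s

352.8 m/s


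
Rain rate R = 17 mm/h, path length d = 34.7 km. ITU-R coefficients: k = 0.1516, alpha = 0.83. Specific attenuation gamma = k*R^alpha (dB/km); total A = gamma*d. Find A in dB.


gamma = 0.1516 * 17^0.83 = 1.592105 dB/km
A = 1.592105 * 34.7 = 55.25 dB

55.25 dB


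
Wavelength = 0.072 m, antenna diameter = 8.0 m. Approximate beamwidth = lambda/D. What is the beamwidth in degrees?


BW_rad = 0.072 / 8.0 = 0.009
BW_deg = 0.52 degrees

0.52 degrees


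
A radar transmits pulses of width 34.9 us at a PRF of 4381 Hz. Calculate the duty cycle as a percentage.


DC = 34.9e-6 * 4381 * 100 = 15.29%

15.29%


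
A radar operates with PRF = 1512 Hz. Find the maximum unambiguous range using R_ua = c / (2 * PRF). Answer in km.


R_ua = 3e8 / (2 * 1512) = 99206.3 m = 99.2 km

99.2 km


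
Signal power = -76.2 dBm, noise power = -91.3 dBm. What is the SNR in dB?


SNR = -76.2 - (-91.3) = 15.1 dB

15.1 dB


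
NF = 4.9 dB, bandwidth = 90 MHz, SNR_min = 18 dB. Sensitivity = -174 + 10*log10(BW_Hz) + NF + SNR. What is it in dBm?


10*log10(90000000.0) = 79.54
S = -174 + 79.54 + 4.9 + 18 = -71.6 dBm

-71.6 dBm


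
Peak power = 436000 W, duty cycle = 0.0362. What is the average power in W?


P_avg = 436000 * 0.0362 = 15783.2 W

15783.2 W


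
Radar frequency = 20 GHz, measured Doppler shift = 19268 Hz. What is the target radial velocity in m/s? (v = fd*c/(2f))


v = 19268 * 3e8 / (2 * 20000000000.0) = 144.5 m/s

144.5 m/s


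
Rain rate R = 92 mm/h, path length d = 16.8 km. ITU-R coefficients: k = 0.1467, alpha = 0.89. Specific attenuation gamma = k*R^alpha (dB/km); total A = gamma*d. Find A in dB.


gamma = 0.1467 * 92^0.89 = 8.207318 dB/km
A = 8.207318 * 16.8 = 137.88 dB

137.88 dB


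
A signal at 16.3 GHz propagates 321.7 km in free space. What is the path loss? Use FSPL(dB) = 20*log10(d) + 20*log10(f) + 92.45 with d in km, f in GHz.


20*log10(321.7) = 50.15
20*log10(16.3) = 24.24
FSPL = 166.8 dB

166.8 dB


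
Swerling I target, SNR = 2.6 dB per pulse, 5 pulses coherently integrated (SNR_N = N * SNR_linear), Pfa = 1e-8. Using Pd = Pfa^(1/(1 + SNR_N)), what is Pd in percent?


SNR_lin = 10^(2.6/10) = 1.8197
SNR_N = 5 * 1.8197 = 9.0985
1/(1 + SNR_N) = 1/10.0985 = 0.0990246
Pd = (1e-8)^0.0990246 = 0.16136
Pd = 16.1%

16.1%


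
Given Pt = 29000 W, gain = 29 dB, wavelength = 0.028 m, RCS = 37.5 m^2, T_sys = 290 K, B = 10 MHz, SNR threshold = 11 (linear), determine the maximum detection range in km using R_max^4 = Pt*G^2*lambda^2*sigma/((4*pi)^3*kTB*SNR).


G_lin = 10^(29/10) = 794.328235
R^4 = 29000 * 794.328235^2 * 0.028^2 * 37.5 / ((4*pi)^3 * 1.38e-23 * 290 * 10000000.0 * 11)
R^4 = 6.15809e17 m^4
R_max = (6.15809e17)^(1/4) = 28013.1 m = 28.0 km

28.0 km


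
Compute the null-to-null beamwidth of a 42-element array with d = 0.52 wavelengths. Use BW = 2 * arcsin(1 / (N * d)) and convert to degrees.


1/(N*d) = 1/(42*0.52) = 0.045788
BW = 2*arcsin(0.045788) = 5.2 degrees

5.2 degrees


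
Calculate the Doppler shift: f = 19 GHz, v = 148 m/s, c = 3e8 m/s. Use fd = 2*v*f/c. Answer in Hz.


fd = 2 * 148 * 19000000000.0 / 3e8 = 18746.7 Hz

18746.7 Hz


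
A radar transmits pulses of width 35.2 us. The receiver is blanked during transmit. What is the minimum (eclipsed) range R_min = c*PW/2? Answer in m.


R_min = 3e8 * 35.2e-6 / 2 = 5280.0 m

5280.0 m


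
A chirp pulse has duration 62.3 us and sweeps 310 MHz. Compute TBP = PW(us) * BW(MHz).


TBP = 62.3 * 310 = 19313.0

19313.0


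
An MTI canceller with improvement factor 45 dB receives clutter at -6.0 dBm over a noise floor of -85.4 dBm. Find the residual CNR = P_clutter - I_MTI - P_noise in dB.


CNR = -6.0 - 45 - (-85.4) = 34.4 dB

34.4 dB


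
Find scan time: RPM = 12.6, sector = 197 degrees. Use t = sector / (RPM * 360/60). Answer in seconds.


t = 197 / (12.6 * 360) * 60 = 2.61 s

2.61 s


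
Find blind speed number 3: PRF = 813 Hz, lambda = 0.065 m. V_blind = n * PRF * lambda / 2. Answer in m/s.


V_blind = 3 * 813 * 0.065 / 2 = 79.3 m/s

79.3 m/s


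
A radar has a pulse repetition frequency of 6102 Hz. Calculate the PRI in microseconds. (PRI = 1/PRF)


PRI = 1/6102 = 0.0001638807 s = 163.9 us

163.9 us


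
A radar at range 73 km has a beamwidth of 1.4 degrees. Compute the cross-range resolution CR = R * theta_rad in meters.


BW_rad = 0.02443461
CR = 73000 * 0.02443461 = 1783.7 m

1783.7 m


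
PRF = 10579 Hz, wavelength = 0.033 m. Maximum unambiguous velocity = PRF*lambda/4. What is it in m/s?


V_ua = 10579 * 0.033 / 4 = 87.3 m/s

87.3 m/s


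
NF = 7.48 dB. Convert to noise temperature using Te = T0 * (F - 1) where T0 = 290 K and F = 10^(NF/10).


NF_lin = 10^(7.48/10) = 5.597576
Te = 290 * (5.597576 - 1) = 1333.3 K

1333.3 K


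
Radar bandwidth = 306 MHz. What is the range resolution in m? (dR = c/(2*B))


dR = 3e8 / (2 * 306000000.0) = 0.49 m

0.49 m


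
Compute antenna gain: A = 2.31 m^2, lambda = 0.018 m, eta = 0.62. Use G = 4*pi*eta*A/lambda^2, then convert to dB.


G_linear = 4*pi*0.62*2.31/0.018^2 = 55548.01
G_dB = 10*log10(55548.01) = 47.4 dB

47.4 dB


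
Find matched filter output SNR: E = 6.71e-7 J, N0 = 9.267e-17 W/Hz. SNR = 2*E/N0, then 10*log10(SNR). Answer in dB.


SNR_lin = 2 * 6.71e-7 / 9.267e-17 = 1.448e10
SNR_dB = 10*log10(1.448e10) = 101.6 dB

101.6 dB


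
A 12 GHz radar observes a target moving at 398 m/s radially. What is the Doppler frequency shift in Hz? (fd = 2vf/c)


fd = 2 * 398 * 12000000000.0 / 3e8 = 31840.0 Hz

31840.0 Hz


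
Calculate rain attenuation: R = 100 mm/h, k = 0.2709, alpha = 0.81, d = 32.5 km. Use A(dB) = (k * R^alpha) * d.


gamma = 0.2709 * 100^0.81 = 11.292992 dB/km
A = 11.292992 * 32.5 = 367.02 dB

367.02 dB


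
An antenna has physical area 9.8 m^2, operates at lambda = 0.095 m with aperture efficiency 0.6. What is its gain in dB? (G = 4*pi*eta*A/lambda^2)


G_linear = 4*pi*0.6*9.8/0.095^2 = 8187.29
G_dB = 10*log10(8187.29) = 39.1 dB

39.1 dB


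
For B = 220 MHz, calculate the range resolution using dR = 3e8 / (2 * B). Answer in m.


dR = 3e8 / (2 * 220000000.0) = 0.68 m

0.68 m


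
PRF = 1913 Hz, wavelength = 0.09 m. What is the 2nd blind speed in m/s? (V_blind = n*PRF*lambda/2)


V_blind = 2 * 1913 * 0.09 / 2 = 172.2 m/s

172.2 m/s


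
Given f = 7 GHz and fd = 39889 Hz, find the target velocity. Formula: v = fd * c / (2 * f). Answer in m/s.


v = 39889 * 3e8 / (2 * 7000000000.0) = 854.8 m/s

854.8 m/s


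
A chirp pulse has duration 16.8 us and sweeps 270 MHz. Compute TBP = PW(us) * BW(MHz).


TBP = 16.8 * 270 = 4536.0

4536.0


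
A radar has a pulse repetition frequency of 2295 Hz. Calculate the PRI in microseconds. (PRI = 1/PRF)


PRI = 1/2295 = 0.0004357298 s = 435.7 us

435.7 us


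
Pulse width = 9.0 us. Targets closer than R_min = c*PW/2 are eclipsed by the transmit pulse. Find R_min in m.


R_min = 3e8 * 9.0e-6 / 2 = 1350.0 m

1350.0 m


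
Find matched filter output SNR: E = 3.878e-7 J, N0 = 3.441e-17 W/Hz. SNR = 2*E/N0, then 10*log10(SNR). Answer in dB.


SNR_lin = 2 * 3.878e-7 / 3.441e-17 = 2.254e10
SNR_dB = 10*log10(2.254e10) = 103.5 dB

103.5 dB


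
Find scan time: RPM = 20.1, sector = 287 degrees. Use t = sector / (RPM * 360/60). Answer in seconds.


t = 287 / (20.1 * 360) * 60 = 2.38 s

2.38 s


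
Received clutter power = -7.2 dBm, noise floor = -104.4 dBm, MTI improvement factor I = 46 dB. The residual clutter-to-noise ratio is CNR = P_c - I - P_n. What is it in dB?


CNR = -7.2 - 46 - (-104.4) = 51.2 dB

51.2 dB


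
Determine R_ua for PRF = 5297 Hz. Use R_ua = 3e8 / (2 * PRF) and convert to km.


R_ua = 3e8 / (2 * 5297) = 28317.9 m = 28.3 km

28.3 km


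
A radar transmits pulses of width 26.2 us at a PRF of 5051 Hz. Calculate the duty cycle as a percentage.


DC = 26.2e-6 * 5051 * 100 = 13.23%

13.23%


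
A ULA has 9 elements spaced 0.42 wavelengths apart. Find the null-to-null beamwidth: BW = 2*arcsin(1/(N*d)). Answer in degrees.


1/(N*d) = 1/(9*0.42) = 0.26455
BW = 2*arcsin(0.26455) = 30.7 degrees

30.7 degrees


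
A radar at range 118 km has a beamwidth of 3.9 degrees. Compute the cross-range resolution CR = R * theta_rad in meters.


BW_rad = 0.068067841
CR = 118000 * 0.068067841 = 8032.0 m

8032.0 m


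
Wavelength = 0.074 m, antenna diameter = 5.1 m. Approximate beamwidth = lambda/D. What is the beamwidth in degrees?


BW_rad = 0.074 / 5.1 = 0.01451
BW_deg = 0.83 degrees

0.83 degrees


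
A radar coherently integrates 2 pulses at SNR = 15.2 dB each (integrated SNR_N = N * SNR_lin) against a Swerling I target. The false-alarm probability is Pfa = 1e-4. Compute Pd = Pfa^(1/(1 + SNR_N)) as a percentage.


SNR_lin = 10^(15.2/10) = 33.11311
SNR_N = 2 * 33.11311 = 66.22622
1/(1 + SNR_N) = 1/67.22622 = 0.0148751
Pd = (1e-4)^0.0148751 = 0.87197
Pd = 87.2%

87.2%


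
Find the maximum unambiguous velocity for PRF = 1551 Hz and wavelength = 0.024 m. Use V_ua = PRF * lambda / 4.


V_ua = 1551 * 0.024 / 4 = 9.3 m/s

9.3 m/s


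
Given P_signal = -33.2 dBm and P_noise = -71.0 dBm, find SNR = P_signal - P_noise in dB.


SNR = -33.2 - (-71.0) = 37.8 dB

37.8 dB


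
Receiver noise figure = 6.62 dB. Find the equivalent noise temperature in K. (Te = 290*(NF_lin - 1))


NF_lin = 10^(6.62/10) = 4.59198
Te = 290 * (4.59198 - 1) = 1041.7 K

1041.7 K


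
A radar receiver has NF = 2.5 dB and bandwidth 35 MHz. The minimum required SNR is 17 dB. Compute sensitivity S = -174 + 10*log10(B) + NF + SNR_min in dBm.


10*log10(35000000.0) = 75.44
S = -174 + 75.44 + 2.5 + 17 = -79.1 dBm

-79.1 dBm


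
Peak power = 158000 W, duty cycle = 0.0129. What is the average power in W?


P_avg = 158000 * 0.0129 = 2038.2 W

2038.2 W


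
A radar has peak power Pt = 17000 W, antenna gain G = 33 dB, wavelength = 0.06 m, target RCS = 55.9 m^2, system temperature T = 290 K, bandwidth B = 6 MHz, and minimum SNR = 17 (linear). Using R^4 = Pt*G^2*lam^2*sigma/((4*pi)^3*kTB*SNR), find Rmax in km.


G_lin = 10^(33/10) = 1995.262315
R^4 = 17000 * 1995.262315^2 * 0.06^2 * 55.9 / ((4*pi)^3 * 1.38e-23 * 290 * 6000000.0 * 17)
R^4 = 1.68134e19 m^4
R_max = (1.68134e19)^(1/4) = 64034.5 m = 64.0 km

64.0 km


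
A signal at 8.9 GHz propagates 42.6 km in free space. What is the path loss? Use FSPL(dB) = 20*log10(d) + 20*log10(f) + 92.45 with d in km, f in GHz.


20*log10(42.6) = 32.59
20*log10(8.9) = 18.99
FSPL = 144.0 dB

144.0 dB


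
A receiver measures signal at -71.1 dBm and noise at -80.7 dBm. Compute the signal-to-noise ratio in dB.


SNR = -71.1 - (-80.7) = 9.6 dB

9.6 dB


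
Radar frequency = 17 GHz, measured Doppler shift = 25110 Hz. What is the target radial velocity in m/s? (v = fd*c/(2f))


v = 25110 * 3e8 / (2 * 17000000000.0) = 221.6 m/s

221.6 m/s


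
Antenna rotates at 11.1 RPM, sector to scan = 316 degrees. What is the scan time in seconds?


t = 316 / (11.1 * 360) * 60 = 4.74 s

4.74 s


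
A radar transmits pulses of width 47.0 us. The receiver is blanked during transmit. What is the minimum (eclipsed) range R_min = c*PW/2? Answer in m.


R_min = 3e8 * 47.0e-6 / 2 = 7050.0 m

7050.0 m


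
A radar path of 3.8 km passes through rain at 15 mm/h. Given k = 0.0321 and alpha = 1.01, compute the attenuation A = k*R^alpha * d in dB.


gamma = 0.0321 * 15^1.01 = 0.494717 dB/km
A = 0.494717 * 3.8 = 1.88 dB

1.88 dB


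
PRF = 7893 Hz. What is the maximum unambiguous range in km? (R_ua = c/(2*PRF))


R_ua = 3e8 / (2 * 7893) = 19004.2 m = 19.0 km

19.0 km


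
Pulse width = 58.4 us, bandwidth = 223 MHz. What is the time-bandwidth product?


TBP = 58.4 * 223 = 13023.2

13023.2


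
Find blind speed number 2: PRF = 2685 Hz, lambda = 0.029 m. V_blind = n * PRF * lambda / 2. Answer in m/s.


V_blind = 2 * 2685 * 0.029 / 2 = 77.9 m/s

77.9 m/s


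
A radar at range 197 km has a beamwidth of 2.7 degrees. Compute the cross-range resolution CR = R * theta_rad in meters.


BW_rad = 0.04712389
CR = 197000 * 0.04712389 = 9283.4 m

9283.4 m


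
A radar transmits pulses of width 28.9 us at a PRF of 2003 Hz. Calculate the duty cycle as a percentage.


DC = 28.9e-6 * 2003 * 100 = 5.79%

5.79%


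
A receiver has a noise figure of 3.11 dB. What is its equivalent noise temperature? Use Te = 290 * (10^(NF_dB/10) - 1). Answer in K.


NF_lin = 10^(3.11/10) = 2.046445
Te = 290 * (2.046445 - 1) = 303.5 K

303.5 K


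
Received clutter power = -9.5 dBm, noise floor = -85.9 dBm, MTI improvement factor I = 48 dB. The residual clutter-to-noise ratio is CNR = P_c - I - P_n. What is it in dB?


CNR = -9.5 - 48 - (-85.9) = 28.4 dB

28.4 dB


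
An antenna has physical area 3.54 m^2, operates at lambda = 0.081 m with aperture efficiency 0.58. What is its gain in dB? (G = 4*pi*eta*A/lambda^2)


G_linear = 4*pi*0.58*3.54/0.081^2 = 3932.52
G_dB = 10*log10(3932.52) = 35.9 dB

35.9 dB


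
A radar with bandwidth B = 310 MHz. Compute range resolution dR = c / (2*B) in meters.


dR = 3e8 / (2 * 310000000.0) = 0.48 m

0.48 m


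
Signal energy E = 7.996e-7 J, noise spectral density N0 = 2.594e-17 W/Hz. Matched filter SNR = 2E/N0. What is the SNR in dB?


SNR_lin = 2 * 7.996e-7 / 2.594e-17 = 6.165e10
SNR_dB = 10*log10(6.165e10) = 107.9 dB

107.9 dB


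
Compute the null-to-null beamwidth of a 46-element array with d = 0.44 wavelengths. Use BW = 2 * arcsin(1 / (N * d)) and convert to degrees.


1/(N*d) = 1/(46*0.44) = 0.049407
BW = 2*arcsin(0.049407) = 5.7 degrees

5.7 degrees


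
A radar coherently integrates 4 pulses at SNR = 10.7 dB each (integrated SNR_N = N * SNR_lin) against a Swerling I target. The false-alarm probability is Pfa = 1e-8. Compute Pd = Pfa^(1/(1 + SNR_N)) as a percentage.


SNR_lin = 10^(10.7/10) = 11.74898
SNR_N = 4 * 11.74898 = 46.99592
1/(1 + SNR_N) = 1/47.99592 = 0.0208351
Pd = (1e-8)^0.0208351 = 0.68127
Pd = 68.1%

68.1%


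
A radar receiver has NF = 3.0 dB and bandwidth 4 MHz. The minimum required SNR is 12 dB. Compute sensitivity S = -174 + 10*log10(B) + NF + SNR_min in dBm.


10*log10(4000000.0) = 66.02
S = -174 + 66.02 + 3.0 + 12 = -93.0 dBm

-93.0 dBm


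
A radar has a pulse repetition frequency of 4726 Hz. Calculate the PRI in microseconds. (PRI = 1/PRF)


PRI = 1/4726 = 0.0002115954 s = 211.6 us

211.6 us


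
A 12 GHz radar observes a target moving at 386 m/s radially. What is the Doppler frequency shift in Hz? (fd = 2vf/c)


fd = 2 * 386 * 12000000000.0 / 3e8 = 30880.0 Hz

30880.0 Hz


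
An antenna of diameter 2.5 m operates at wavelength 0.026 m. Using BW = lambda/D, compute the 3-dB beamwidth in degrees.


BW_rad = 0.026 / 2.5 = 0.0104
BW_deg = 0.6 degrees

0.6 degrees


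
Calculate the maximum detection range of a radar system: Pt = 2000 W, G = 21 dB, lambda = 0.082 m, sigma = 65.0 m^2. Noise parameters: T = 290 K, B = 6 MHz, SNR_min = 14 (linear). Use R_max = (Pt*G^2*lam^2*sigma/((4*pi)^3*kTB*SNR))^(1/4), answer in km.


G_lin = 10^(21/10) = 125.892541
R^4 = 2000 * 125.892541^2 * 0.082^2 * 65.0 / ((4*pi)^3 * 1.38e-23 * 290 * 6000000.0 * 14)
R^4 = 2.07675e16 m^4
R_max = (2.07675e16)^(1/4) = 12004.6 m = 12.0 km

12.0 km


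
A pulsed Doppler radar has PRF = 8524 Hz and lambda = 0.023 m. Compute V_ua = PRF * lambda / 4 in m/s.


V_ua = 8524 * 0.023 / 4 = 49.0 m/s

49.0 m/s


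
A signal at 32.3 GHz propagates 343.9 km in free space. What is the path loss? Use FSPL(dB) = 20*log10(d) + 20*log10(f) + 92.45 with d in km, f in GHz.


20*log10(343.9) = 50.73
20*log10(32.3) = 30.18
FSPL = 173.4 dB

173.4 dB


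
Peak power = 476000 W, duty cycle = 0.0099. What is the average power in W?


P_avg = 476000 * 0.0099 = 4712.4 W

4712.4 W


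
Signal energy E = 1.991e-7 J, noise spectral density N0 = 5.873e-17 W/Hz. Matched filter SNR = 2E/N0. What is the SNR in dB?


SNR_lin = 2 * 1.991e-7 / 5.873e-17 = 6.78e9
SNR_dB = 10*log10(6.78e9) = 98.3 dB

98.3 dB


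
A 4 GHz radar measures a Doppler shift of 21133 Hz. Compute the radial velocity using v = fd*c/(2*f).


v = 21133 * 3e8 / (2 * 4000000000.0) = 792.5 m/s

792.5 m/s


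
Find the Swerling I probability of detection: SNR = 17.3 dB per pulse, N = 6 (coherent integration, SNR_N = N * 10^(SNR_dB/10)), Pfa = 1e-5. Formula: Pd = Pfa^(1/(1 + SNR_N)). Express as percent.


SNR_lin = 10^(17.3/10) = 53.70318
SNR_N = 6 * 53.70318 = 322.21908
1/(1 + SNR_N) = 1/323.21908 = 0.0030939
Pd = (1e-5)^0.0030939 = 0.96501
Pd = 96.5%

96.5%


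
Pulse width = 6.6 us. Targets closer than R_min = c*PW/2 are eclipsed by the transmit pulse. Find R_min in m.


R_min = 3e8 * 6.6e-6 / 2 = 990.0 m

990.0 m


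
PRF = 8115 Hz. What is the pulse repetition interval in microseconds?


PRI = 1/8115 = 0.0001232286 s = 123.2 us

123.2 us


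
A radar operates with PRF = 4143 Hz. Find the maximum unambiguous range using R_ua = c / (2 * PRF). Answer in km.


R_ua = 3e8 / (2 * 4143) = 36205.6 m = 36.2 km

36.2 km


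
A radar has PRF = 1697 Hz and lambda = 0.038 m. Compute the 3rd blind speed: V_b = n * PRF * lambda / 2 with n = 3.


V_blind = 3 * 1697 * 0.038 / 2 = 96.7 m/s

96.7 m/s


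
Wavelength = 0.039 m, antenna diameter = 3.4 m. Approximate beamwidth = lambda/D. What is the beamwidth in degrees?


BW_rad = 0.039 / 3.4 = 0.011471
BW_deg = 0.66 degrees

0.66 degrees


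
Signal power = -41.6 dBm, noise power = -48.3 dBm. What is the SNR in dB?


SNR = -41.6 - (-48.3) = 6.7 dB

6.7 dB


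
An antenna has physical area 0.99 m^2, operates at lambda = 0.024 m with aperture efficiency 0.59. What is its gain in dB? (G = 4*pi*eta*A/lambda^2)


G_linear = 4*pi*0.59*0.99/0.024^2 = 12743.09
G_dB = 10*log10(12743.09) = 41.1 dB

41.1 dB


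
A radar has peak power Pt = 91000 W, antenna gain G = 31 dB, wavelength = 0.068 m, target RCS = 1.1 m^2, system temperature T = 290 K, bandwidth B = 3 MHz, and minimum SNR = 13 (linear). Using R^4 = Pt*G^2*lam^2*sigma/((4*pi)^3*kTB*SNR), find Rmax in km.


G_lin = 10^(31/10) = 1258.925412
R^4 = 91000 * 1258.925412^2 * 0.068^2 * 1.1 / ((4*pi)^3 * 1.38e-23 * 290 * 3000000.0 * 13)
R^4 = 2.36854e18 m^4
R_max = (2.36854e18)^(1/4) = 39230.2 m = 39.2 km

39.2 km


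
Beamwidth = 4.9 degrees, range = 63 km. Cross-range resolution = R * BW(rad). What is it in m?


BW_rad = 0.085521133
CR = 63000 * 0.085521133 = 5387.8 m

5387.8 m


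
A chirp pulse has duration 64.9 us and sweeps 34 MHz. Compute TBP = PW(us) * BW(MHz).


TBP = 64.9 * 34 = 2206.6

2206.6


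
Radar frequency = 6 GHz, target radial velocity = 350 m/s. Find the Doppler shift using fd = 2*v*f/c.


fd = 2 * 350 * 6000000000.0 / 3e8 = 14000.0 Hz

14000.0 Hz


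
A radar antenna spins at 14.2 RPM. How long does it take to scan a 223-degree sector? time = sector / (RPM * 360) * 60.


t = 223 / (14.2 * 360) * 60 = 2.62 s

2.62 s


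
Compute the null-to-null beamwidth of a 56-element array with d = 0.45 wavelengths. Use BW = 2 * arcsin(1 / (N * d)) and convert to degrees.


1/(N*d) = 1/(56*0.45) = 0.039683
BW = 2*arcsin(0.039683) = 4.5 degrees

4.5 degrees


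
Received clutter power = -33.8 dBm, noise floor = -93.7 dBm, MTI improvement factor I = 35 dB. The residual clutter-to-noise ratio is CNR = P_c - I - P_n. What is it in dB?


CNR = -33.8 - 35 - (-93.7) = 24.9 dB

24.9 dB


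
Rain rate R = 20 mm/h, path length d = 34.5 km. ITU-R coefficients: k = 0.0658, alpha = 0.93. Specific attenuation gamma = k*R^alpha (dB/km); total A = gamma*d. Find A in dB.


gamma = 0.0658 * 20^0.93 = 1.067048 dB/km
A = 1.067048 * 34.5 = 36.81 dB

36.81 dB


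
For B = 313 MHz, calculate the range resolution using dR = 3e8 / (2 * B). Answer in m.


dR = 3e8 / (2 * 313000000.0) = 0.48 m

0.48 m


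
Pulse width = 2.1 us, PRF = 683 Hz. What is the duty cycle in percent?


DC = 2.1e-6 * 683 * 100 = 0.14%

0.14%


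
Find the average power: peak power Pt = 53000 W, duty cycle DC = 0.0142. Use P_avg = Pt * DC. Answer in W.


P_avg = 53000 * 0.0142 = 752.6 W

752.6 W


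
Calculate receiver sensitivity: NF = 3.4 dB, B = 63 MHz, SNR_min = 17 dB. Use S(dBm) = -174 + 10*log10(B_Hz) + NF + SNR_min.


10*log10(63000000.0) = 77.99
S = -174 + 77.99 + 3.4 + 17 = -75.6 dBm

-75.6 dBm


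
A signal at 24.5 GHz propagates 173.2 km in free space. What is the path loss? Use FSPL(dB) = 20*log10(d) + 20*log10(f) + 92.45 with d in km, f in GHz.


20*log10(173.2) = 44.77
20*log10(24.5) = 27.78
FSPL = 165.0 dB

165.0 dB


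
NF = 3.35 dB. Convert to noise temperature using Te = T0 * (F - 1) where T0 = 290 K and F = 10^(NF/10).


NF_lin = 10^(3.35/10) = 2.162719
Te = 290 * (2.162719 - 1) = 337.2 K

337.2 K


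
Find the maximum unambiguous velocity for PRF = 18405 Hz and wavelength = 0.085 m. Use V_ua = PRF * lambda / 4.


V_ua = 18405 * 0.085 / 4 = 391.1 m/s

391.1 m/s


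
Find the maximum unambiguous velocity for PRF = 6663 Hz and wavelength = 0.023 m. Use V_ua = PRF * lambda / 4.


V_ua = 6663 * 0.023 / 4 = 38.3 m/s

38.3 m/s


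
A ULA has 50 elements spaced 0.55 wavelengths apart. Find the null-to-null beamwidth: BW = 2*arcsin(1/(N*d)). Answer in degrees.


1/(N*d) = 1/(50*0.55) = 0.036364
BW = 2*arcsin(0.036364) = 4.2 degrees

4.2 degrees


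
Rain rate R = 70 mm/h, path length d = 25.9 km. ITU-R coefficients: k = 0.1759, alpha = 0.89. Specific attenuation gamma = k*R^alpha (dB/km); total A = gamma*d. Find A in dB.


gamma = 0.1759 * 70^0.89 = 7.716193 dB/km
A = 7.716193 * 25.9 = 199.85 dB

199.85 dB


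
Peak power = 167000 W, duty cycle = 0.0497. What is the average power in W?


P_avg = 167000 * 0.0497 = 8299.9 W

8299.9 W


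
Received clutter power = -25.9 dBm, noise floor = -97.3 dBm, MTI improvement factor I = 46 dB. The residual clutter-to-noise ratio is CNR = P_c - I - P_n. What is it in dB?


CNR = -25.9 - 46 - (-97.3) = 25.4 dB

25.4 dB


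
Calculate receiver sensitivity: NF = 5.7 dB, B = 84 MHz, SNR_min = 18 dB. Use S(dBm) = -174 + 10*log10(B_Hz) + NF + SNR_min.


10*log10(84000000.0) = 79.24
S = -174 + 79.24 + 5.7 + 18 = -71.1 dBm

-71.1 dBm


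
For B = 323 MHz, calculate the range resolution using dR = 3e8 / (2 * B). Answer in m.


dR = 3e8 / (2 * 323000000.0) = 0.46 m

0.46 m


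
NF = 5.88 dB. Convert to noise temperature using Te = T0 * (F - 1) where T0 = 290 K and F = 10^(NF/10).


NF_lin = 10^(5.88/10) = 3.872576
Te = 290 * (3.872576 - 1) = 833.0 K

833.0 K


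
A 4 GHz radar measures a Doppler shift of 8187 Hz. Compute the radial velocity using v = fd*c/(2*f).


v = 8187 * 3e8 / (2 * 4000000000.0) = 307.0 m/s

307.0 m/s


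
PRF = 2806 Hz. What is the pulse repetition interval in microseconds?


PRI = 1/2806 = 0.0003563792 s = 356.4 us

356.4 us


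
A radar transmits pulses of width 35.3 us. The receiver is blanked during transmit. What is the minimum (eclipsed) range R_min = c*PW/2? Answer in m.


R_min = 3e8 * 35.3e-6 / 2 = 5295.0 m

5295.0 m


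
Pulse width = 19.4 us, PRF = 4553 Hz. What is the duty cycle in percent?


DC = 19.4e-6 * 4553 * 100 = 8.83%

8.83%


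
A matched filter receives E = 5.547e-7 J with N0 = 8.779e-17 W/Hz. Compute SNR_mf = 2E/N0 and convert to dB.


SNR_lin = 2 * 5.547e-7 / 8.779e-17 = 1.264e10
SNR_dB = 10*log10(1.264e10) = 101.0 dB

101.0 dB


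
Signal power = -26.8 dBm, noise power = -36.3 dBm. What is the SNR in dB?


SNR = -26.8 - (-36.3) = 9.5 dB

9.5 dB


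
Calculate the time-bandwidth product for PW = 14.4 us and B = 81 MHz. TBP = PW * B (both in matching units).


TBP = 14.4 * 81 = 1166.4

1166.4


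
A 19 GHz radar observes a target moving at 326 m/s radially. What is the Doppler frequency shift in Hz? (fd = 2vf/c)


fd = 2 * 326 * 19000000000.0 / 3e8 = 41293.3 Hz

41293.3 Hz


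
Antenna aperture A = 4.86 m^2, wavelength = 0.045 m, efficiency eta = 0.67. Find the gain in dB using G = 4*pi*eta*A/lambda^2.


G_linear = 4*pi*0.67*4.86/0.045^2 = 20206.72
G_dB = 10*log10(20206.72) = 43.1 dB

43.1 dB


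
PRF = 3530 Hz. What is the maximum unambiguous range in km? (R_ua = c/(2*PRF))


R_ua = 3e8 / (2 * 3530) = 42492.9 m = 42.5 km

42.5 km


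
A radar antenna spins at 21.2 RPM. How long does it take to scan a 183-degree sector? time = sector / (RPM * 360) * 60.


t = 183 / (21.2 * 360) * 60 = 1.44 s

1.44 s


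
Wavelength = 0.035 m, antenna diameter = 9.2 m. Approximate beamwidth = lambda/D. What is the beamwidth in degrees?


BW_rad = 0.035 / 9.2 = 0.003804
BW_deg = 0.22 degrees

0.22 degrees


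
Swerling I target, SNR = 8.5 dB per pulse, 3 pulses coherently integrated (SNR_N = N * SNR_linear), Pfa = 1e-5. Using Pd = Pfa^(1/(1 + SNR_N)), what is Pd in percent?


SNR_lin = 10^(8.5/10) = 7.07946
SNR_N = 3 * 7.07946 = 21.23838
1/(1 + SNR_N) = 1/22.23838 = 0.0449673
Pd = (1e-5)^0.0449673 = 0.59589
Pd = 59.6%

59.6%


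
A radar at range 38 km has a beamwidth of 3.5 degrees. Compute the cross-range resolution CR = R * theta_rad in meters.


BW_rad = 0.061086524
CR = 38000 * 0.061086524 = 2321.3 m

2321.3 m


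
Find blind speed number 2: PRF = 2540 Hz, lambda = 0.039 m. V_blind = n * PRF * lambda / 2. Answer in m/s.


V_blind = 2 * 2540 * 0.039 / 2 = 99.1 m/s

99.1 m/s


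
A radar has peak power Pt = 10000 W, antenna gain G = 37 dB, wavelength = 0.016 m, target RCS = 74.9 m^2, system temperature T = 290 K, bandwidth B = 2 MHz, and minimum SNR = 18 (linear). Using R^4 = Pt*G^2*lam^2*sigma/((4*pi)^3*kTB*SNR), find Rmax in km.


G_lin = 10^(37/10) = 5011.872336
R^4 = 10000 * 5011.872336^2 * 0.016^2 * 74.9 / ((4*pi)^3 * 1.38e-23 * 290 * 2000000.0 * 18)
R^4 = 1.68466e19 m^4
R_max = (1.68466e19)^(1/4) = 64066.1 m = 64.1 km

64.1 km


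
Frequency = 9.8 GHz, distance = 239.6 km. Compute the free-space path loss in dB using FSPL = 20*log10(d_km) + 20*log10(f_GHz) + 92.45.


20*log10(239.6) = 47.59
20*log10(9.8) = 19.82
FSPL = 159.9 dB

159.9 dB


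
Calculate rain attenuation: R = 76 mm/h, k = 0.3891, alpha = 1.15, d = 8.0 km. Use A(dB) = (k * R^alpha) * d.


gamma = 0.3891 * 76^1.15 = 56.62352 dB/km
A = 56.62352 * 8.0 = 452.99 dB

452.99 dB


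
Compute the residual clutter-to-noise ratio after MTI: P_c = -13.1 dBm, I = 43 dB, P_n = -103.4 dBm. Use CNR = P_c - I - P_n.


CNR = -13.1 - 43 - (-103.4) = 47.3 dB

47.3 dB


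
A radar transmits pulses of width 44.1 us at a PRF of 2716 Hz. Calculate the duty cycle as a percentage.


DC = 44.1e-6 * 2716 * 100 = 11.98%

11.98%


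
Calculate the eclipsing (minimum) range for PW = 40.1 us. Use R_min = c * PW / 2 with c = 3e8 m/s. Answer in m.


R_min = 3e8 * 40.1e-6 / 2 = 6015.0 m

6015.0 m


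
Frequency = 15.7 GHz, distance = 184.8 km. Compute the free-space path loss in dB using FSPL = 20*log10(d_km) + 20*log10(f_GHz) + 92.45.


20*log10(184.8) = 45.33
20*log10(15.7) = 23.92
FSPL = 161.7 dB

161.7 dB


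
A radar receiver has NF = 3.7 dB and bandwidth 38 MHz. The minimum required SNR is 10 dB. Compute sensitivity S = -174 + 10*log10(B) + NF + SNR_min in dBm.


10*log10(38000000.0) = 75.8
S = -174 + 75.8 + 3.7 + 10 = -84.5 dBm

-84.5 dBm


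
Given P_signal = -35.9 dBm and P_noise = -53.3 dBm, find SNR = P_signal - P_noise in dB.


SNR = -35.9 - (-53.3) = 17.4 dB

17.4 dB


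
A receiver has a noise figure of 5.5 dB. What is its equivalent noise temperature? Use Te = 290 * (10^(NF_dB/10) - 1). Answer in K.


NF_lin = 10^(5.5/10) = 3.548134
Te = 290 * (3.548134 - 1) = 739.0 K

739.0 K


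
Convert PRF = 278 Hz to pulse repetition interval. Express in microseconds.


PRI = 1/278 = 0.0035971223 s = 3597.1 us

3597.1 us


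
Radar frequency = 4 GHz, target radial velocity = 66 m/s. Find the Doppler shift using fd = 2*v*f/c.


fd = 2 * 66 * 4000000000.0 / 3e8 = 1760.0 Hz

1760.0 Hz


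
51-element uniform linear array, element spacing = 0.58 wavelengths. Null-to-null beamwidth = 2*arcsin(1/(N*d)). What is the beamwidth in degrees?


1/(N*d) = 1/(51*0.58) = 0.033807
BW = 2*arcsin(0.033807) = 3.9 degrees

3.9 degrees


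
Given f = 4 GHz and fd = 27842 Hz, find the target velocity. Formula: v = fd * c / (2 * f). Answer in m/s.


v = 27842 * 3e8 / (2 * 4000000000.0) = 1044.1 m/s

1044.1 m/s


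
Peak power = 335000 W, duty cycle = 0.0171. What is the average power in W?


P_avg = 335000 * 0.0171 = 5728.5 W

5728.5 W


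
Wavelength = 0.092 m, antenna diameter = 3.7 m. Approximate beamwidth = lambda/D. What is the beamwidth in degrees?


BW_rad = 0.092 / 3.7 = 0.024865
BW_deg = 1.42 degrees

1.42 degrees


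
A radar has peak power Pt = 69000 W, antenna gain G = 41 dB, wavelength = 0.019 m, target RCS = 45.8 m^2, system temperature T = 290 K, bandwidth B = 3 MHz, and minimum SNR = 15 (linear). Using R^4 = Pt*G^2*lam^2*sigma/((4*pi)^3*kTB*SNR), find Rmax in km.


G_lin = 10^(41/10) = 12589.254118
R^4 = 69000 * 12589.254118^2 * 0.019^2 * 45.8 / ((4*pi)^3 * 1.38e-23 * 290 * 3000000.0 * 15)
R^4 = 5.05944e20 m^4
R_max = (5.05944e20)^(1/4) = 149977.3 m = 150.0 km

150.0 km


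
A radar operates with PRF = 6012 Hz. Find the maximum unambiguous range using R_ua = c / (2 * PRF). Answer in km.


R_ua = 3e8 / (2 * 6012) = 24950.1 m = 25.0 km

25.0 km


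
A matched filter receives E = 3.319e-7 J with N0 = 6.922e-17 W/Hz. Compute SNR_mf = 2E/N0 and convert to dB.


SNR_lin = 2 * 3.319e-7 / 6.922e-17 = 9.59e9
SNR_dB = 10*log10(9.59e9) = 99.8 dB

99.8 dB


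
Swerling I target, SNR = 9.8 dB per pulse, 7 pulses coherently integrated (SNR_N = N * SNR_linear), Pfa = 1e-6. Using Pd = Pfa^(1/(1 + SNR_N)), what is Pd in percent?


SNR_lin = 10^(9.8/10) = 9.54993
SNR_N = 7 * 9.54993 = 66.84951
1/(1 + SNR_N) = 1/67.84951 = 0.0147385
Pd = (1e-6)^0.0147385 = 0.81577
Pd = 81.6%

81.6%


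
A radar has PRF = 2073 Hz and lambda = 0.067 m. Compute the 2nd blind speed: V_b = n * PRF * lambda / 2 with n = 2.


V_blind = 2 * 2073 * 0.067 / 2 = 138.9 m/s

138.9 m/s


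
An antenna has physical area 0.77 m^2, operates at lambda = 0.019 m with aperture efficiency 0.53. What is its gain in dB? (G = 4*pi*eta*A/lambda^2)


G_linear = 4*pi*0.53*0.77/0.019^2 = 14205.92
G_dB = 10*log10(14205.92) = 41.5 dB

41.5 dB


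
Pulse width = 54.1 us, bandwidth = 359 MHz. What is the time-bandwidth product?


TBP = 54.1 * 359 = 19421.9

19421.9


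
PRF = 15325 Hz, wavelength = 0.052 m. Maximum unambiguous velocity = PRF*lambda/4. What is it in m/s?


V_ua = 15325 * 0.052 / 4 = 199.2 m/s

199.2 m/s


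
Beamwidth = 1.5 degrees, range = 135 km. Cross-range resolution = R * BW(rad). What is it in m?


BW_rad = 0.026179939
CR = 135000 * 0.026179939 = 3534.3 m

3534.3 m


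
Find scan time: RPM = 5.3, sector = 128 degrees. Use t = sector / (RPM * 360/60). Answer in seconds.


t = 128 / (5.3 * 360) * 60 = 4.03 s

4.03 s


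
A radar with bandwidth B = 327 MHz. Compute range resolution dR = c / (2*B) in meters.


dR = 3e8 / (2 * 327000000.0) = 0.46 m

0.46 m


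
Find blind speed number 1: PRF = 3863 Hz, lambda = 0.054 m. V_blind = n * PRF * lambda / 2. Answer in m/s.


V_blind = 1 * 3863 * 0.054 / 2 = 104.3 m/s

104.3 m/s


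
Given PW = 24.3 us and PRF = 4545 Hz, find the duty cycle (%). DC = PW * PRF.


DC = 24.3e-6 * 4545 * 100 = 11.04%

11.04%


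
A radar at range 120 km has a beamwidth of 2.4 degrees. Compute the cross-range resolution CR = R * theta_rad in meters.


BW_rad = 0.041887902
CR = 120000 * 0.041887902 = 5026.5 m

5026.5 m


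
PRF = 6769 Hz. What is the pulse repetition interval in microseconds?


PRI = 1/6769 = 0.0001477323 s = 147.7 us

147.7 us


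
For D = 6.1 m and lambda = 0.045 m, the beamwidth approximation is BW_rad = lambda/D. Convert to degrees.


BW_rad = 0.045 / 6.1 = 0.007377
BW_deg = 0.42 degrees

0.42 degrees


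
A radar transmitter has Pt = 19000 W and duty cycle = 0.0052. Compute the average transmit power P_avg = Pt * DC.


P_avg = 19000 * 0.0052 = 98.8 W

98.8 W


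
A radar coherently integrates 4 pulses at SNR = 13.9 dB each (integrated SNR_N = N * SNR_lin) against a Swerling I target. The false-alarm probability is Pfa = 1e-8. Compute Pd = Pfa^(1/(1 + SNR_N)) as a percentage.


SNR_lin = 10^(13.9/10) = 24.54709
SNR_N = 4 * 24.54709 = 98.18836
1/(1 + SNR_N) = 1/99.18836 = 0.0100818
Pd = (1e-8)^0.0100818 = 0.83051
Pd = 83.1%

83.1%


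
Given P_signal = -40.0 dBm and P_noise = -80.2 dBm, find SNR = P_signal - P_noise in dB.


SNR = -40.0 - (-80.2) = 40.2 dB

40.2 dB


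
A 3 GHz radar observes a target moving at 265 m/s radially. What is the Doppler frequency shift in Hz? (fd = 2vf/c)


fd = 2 * 265 * 3000000000.0 / 3e8 = 5300.0 Hz

5300.0 Hz


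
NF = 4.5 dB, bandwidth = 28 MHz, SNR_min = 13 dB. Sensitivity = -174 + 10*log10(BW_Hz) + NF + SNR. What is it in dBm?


10*log10(28000000.0) = 74.47
S = -174 + 74.47 + 4.5 + 13 = -82.0 dBm

-82.0 dBm


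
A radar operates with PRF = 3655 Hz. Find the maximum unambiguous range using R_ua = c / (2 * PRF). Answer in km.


R_ua = 3e8 / (2 * 3655) = 41039.7 m = 41.0 km

41.0 km


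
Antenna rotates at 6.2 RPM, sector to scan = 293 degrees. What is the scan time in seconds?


t = 293 / (6.2 * 360) * 60 = 7.88 s

7.88 s


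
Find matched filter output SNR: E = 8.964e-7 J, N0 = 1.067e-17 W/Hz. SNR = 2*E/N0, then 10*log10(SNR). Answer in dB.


SNR_lin = 2 * 8.964e-7 / 1.067e-17 = 1.68e11
SNR_dB = 10*log10(1.68e11) = 112.3 dB

112.3 dB


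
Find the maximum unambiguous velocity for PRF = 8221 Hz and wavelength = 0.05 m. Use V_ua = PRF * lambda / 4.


V_ua = 8221 * 0.05 / 4 = 102.8 m/s

102.8 m/s


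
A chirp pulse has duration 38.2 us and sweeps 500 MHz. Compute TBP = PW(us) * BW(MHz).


TBP = 38.2 * 500 = 19100.0

19100.0


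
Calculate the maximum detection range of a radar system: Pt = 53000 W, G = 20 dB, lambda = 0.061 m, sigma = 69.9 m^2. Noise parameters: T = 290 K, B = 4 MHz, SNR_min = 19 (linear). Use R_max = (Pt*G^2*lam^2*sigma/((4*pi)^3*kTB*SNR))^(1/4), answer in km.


G_lin = 10^(20/10) = 100.0
R^4 = 53000 * 100.0^2 * 0.061^2 * 69.9 / ((4*pi)^3 * 1.38e-23 * 290 * 4000000.0 * 19)
R^4 = 2.28398e17 m^4
R_max = (2.28398e17)^(1/4) = 21861.2 m = 21.9 km

21.9 km


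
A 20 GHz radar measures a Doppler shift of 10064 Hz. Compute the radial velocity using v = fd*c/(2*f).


v = 10064 * 3e8 / (2 * 20000000000.0) = 75.5 m/s

75.5 m/s


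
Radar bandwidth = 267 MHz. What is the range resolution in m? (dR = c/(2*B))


dR = 3e8 / (2 * 267000000.0) = 0.56 m

0.56 m
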